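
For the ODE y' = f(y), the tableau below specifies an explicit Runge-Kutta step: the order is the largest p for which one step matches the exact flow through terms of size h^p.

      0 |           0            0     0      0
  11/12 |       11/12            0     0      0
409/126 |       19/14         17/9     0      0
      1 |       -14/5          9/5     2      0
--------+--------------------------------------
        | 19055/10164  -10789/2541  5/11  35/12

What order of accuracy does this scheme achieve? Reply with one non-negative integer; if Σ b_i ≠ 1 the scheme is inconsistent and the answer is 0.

b = (19055/10164, -10789/2541, 5/11, 35/12)
c = (0, 11/12, 409/126, 1)
Ac = (0, 0, 187/108, 10259/1260)
Σ b_i: 19055/10164·1 + (-10789/2541)·1 + 5/11·1 + 35/12·1 = 1 ✓
b·c: (-10789/2541)·11/12 + 5/11·409/126 + 35/12·1 = 1/2 ✓
b·c²: (-10789/2541)·121/144 + 5/11·167281/15876 + 35/12·1 = 2890781/698544 ≠ 1/3 ⇒ order 2.
b·Ac: 5/11·187/108 + 35/12·10259/1260 = 3533/144 ≠ 1/6

2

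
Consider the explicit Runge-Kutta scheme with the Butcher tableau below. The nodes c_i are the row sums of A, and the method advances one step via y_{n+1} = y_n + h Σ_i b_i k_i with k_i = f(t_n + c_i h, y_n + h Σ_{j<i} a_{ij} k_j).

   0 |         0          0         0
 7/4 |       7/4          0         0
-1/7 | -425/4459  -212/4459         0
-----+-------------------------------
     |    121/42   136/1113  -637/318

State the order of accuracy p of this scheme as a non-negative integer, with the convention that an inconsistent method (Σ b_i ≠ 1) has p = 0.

3

b = (121/42, 136/1113, -637/318)
c = (0, 7/4, -1/7)
Ac = (0, 0, -53/637)
Σ b_i: 121/42·1 + 136/1113·1 + (-637/318)·1 = 1 ✓
b·c: 136/1113·7/4 + (-637/318)·(-1/7) = 1/2 ✓
b·c²: 136/1113·49/16 + (-637/318)·1/49 = 1/3 ✓
b·Ac: (-637/318)·(-53/637) = 1/6 ✓; 3 stages ⇒ order 3.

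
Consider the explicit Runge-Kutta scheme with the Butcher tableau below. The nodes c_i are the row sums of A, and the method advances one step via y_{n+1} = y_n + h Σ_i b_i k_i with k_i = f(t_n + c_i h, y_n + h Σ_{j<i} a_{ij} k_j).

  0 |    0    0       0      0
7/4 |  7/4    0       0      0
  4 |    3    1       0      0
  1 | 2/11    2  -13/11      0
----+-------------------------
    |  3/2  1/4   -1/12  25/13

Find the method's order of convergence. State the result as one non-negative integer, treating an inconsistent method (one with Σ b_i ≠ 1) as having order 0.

0

b = (3/2, 1/4, -1/12, 25/13)
c = (0, 7/4, 4, 1)
Ac = (0, 0, 7/4, -27/22)
Σ b_i: 3/2·1 + 1/4·1 + (-1/12)·1 + 25/13·1 = 140/39 ≠ 1 ⇒ order 0.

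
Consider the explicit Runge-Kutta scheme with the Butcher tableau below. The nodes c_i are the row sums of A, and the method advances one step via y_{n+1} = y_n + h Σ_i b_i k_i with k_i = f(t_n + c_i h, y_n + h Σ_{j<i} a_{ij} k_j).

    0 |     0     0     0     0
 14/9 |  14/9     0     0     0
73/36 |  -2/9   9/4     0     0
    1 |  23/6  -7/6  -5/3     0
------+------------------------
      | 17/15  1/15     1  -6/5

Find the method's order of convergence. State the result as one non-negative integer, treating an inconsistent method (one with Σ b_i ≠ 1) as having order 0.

b = (17/15, 1/15, 1, -6/5)
c = (0, 14/9, 73/36, 1)
Ac = (0, 0, 7/2, -187/36)
Σ b_i: 17/15·1 + 1/15·1 + 1·1 + (-6/5)·1 = 1 ✓
b·c: 1/15·14/9 + 1·73/36 + (-6/5)·1 = 503/540 ≠ 1/2 ⇒ order 1.

1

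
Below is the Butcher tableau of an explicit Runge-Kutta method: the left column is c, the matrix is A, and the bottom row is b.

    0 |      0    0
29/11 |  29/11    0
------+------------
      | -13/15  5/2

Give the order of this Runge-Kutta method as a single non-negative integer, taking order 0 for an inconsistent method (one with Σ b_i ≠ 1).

b = (-13/15, 5/2)
c = (0, 29/11)
Σ b_i: (-13/15)·1 + 5/2·1 = 49/30 ≠ 1 ⇒ order 0.

0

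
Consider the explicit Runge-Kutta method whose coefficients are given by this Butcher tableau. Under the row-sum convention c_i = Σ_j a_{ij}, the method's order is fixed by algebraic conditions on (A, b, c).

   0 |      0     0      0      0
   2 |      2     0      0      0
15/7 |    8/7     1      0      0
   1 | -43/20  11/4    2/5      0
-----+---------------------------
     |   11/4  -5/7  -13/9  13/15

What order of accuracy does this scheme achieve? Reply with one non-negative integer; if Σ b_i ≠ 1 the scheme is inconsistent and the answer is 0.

b = (11/4, -5/7, -13/9, 13/15)
c = (0, 2, 15/7, 1)
Ac = (0, 0, 2, 89/14)
Σ b_i: 11/4·1 + (-5/7)·1 + (-13/9)·1 + 13/15·1 = 1837/1260 ≠ 1 ⇒ order 0.

0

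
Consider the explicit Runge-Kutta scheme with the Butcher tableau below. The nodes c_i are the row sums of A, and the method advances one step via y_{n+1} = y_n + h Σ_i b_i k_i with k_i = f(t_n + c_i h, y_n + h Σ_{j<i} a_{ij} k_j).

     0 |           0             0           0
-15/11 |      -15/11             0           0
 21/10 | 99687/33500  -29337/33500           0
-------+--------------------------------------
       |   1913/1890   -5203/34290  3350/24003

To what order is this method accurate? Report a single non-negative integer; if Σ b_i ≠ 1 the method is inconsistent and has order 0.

b = (1913/1890, -5203/34290, 3350/24003)
c = (0, -15/11, 21/10)
Ac = (0, 0, 8001/6700)
Σ b_i: 1913/1890·1 + (-5203/34290)·1 + 3350/24003·1 = 1 ✓
b·c: (-5203/34290)·(-15/11) + 3350/24003·21/10 = 1/2 ✓
b·c²: (-5203/34290)·225/121 + 3350/24003·441/100 = 1/3 ✓
b·Ac: 3350/24003·8001/6700 = 1/6 ✓; 3 stages ⇒ order 3.

3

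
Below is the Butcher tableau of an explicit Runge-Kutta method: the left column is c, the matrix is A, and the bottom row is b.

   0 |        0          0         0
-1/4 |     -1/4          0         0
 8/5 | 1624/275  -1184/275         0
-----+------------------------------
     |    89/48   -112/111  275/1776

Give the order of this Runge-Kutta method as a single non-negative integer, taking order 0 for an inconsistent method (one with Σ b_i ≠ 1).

b = (89/48, -112/111, 275/1776)
c = (0, -1/4, 8/5)
Ac = (0, 0, 296/275)
Σ b_i: 89/48·1 + (-112/111)·1 + 275/1776·1 = 1 ✓
b·c: (-112/111)·(-1/4) + 275/1776·8/5 = 1/2 ✓
b·c²: (-112/111)·1/16 + 275/1776·64/25 = 1/3 ✓
b·Ac: 275/1776·296/275 = 1/6 ✓; 3 stages ⇒ order 3.

3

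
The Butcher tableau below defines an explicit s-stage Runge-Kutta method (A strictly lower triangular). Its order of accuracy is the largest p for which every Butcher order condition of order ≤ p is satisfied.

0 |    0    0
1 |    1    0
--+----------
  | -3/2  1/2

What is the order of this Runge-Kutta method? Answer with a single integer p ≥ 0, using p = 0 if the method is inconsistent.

0

b = (-3/2, 1/2)
c = (0, 1)
Σ b_i: (-3/2)·1 + 1/2·1 = -1 ≠ 1 ⇒ order 0.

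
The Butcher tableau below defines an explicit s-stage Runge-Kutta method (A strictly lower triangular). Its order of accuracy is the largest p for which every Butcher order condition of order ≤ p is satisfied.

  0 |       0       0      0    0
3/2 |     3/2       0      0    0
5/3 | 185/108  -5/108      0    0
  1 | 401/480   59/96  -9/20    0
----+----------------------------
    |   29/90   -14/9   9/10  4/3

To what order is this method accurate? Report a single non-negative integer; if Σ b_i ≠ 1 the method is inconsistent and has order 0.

4

b = (29/90, -14/9, 9/10, 4/3)
c = (0, 3/2, 5/3, 1)
Ac = (0, 0, -5/72, 11/64)
Σ b_i: 29/90·1 + (-14/9)·1 + 9/10·1 + 4/3·1 = 1 ✓
b·c: (-14/9)·3/2 + 9/10·5/3 + 4/3·1 = 1/2 ✓
b·c²: (-14/9)·9/4 + 9/10·25/9 + 4/3·1 = 1/3 ✓
b·Ac: 9/10·(-5/72) + 4/3·11/64 = 1/6 ✓
b·c³: (-14/9)·27/8 + 9/10·125/27 + 4/3·1 = 1/4 ✓
b·(c∘Ac): 9/10·(-25/216) + 4/3·11/64 = 1/8 ✓
b·Ac²: 9/10·(-5/48) + 4/3·17/128 = 1/12 ✓
b·A²c: 4/3·1/32 = 1/24 ✓; 4 stages ⇒ order 4.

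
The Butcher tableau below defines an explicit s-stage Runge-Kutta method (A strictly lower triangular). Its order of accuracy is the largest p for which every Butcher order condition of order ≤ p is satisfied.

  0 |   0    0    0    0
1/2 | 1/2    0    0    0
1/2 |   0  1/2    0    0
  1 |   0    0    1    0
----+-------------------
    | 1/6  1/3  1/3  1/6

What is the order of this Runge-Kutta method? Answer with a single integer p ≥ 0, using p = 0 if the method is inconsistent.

b = (1/6, 1/3, 1/3, 1/6)
c = (0, 1/2, 1/2, 1)
Ac = (0, 0, 1/4, 1/2)
Σ b_i: 1/6·1 + 1/3·1 + 1/3·1 + 1/6·1 = 1 ✓
b·c: 1/3·1/2 + 1/3·1/2 + 1/6·1 = 1/2 ✓
b·c²: 1/3·1/4 + 1/3·1/4 + 1/6·1 = 1/3 ✓
b·Ac: 1/3·1/4 + 1/6·1/2 = 1/6 ✓
b·c³: 1/3·1/8 + 1/3·1/8 + 1/6·1 = 1/4 ✓
b·(c∘Ac): 1/3·1/8 + 1/6·1/2 = 1/8 ✓
b·Ac²: 1/3·1/8 + 1/6·1/4 = 1/12 ✓
b·A²c: 1/6·1/4 = 1/24 ✓; 4 stages ⇒ order 4.

4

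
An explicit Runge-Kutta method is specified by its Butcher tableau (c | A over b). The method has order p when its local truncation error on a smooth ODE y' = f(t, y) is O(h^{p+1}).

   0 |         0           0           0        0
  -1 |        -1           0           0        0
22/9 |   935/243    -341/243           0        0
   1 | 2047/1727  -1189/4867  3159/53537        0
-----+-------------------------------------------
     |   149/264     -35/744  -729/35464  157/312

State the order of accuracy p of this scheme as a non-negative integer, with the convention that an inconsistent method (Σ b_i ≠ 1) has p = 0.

b = (149/264, -35/744, -729/35464, 157/312)
c = (0, -1, 22/9, 1)
Ac = (0, 0, 341/243, 61/157)
Σ b_i: 149/264·1 + (-35/744)·1 + (-729/35464)·1 + 157/312·1 = 1 ✓
b·c: (-35/744)·(-1) + (-729/35464)·22/9 + 157/312·1 = 1/2 ✓
b·c²: (-35/744)·1 + (-729/35464)·484/81 + 157/312·1 = 1/3 ✓
b·Ac: (-729/35464)·341/243 + 157/312·61/157 = 1/6 ✓
b·c³: (-35/744)·(-1) + (-729/35464)·10648/729 + 157/312·1 = 1/4 ✓
b·(c∘Ac): (-729/35464)·7502/2187 + 157/312·61/157 = 1/8 ✓
b·Ac²: (-729/35464)·(-341/243) + 157/312·17/157 = 1/12 ✓
b·A²c: 157/312·13/157 = 1/24 ✓; 4 stages ⇒ order 4.

4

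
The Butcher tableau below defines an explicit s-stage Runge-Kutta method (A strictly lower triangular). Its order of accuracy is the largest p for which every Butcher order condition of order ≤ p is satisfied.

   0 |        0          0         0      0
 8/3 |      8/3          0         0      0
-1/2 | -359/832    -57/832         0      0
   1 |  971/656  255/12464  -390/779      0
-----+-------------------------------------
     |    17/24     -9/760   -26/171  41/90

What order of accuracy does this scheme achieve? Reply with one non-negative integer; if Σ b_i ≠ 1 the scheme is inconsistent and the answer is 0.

4

b = (17/24, -9/760, -26/171, 41/90)
c = (0, 8/3, -1/2, 1)
Ac = (0, 0, -19/104, 25/82)
Σ b_i: 17/24·1 + (-9/760)·1 + (-26/171)·1 + 41/90·1 = 1 ✓
b·c: (-9/760)·8/3 + (-26/171)·(-1/2) + 41/90·1 = 1/2 ✓
b·c²: (-9/760)·64/9 + (-26/171)·1/4 + 41/90·1 = 1/3 ✓
b·Ac: (-26/171)·(-19/104) + 41/90·25/82 = 1/6 ✓
b·c³: (-9/760)·512/27 + (-26/171)·(-1/8) + 41/90·1 = 1/4 ✓
b·(c∘Ac): (-26/171)·19/208 + 41/90·25/82 = 1/8 ✓
b·Ac²: (-26/171)·(-19/39) + 41/90·5/246 = 1/12 ✓
b·A²c: 41/90·15/164 = 1/24 ✓; 4 stages ⇒ order 4.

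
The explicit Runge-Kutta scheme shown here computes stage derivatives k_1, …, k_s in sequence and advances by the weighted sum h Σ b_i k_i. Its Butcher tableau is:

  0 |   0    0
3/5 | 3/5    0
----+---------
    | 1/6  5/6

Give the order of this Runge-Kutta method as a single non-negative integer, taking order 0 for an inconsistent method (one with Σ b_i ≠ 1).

2

b = (1/6, 5/6)
c = (0, 3/5)
Σ b_i: 1/6·1 + 5/6·1 = 1 ✓
b·c: 5/6·3/5 = 1/2 ✓; 2 stages ⇒ order 2.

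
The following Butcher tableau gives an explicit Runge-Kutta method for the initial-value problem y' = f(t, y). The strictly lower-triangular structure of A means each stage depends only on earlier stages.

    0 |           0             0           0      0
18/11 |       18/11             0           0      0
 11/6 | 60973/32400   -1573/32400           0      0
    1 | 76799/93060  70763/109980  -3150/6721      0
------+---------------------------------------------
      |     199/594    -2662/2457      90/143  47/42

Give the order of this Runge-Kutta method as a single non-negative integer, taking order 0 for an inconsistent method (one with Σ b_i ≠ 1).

4

b = (199/594, -2662/2457, 90/143, 47/42)
c = (0, 18/11, 11/6, 1)
Ac = (0, 0, -143/1800, 91/470)
Σ b_i: 199/594·1 + (-2662/2457)·1 + 90/143·1 + 47/42·1 = 1 ✓
b·c: (-2662/2457)·18/11 + 90/143·11/6 + 47/42·1 = 1/2 ✓
b·c²: (-2662/2457)·324/121 + 90/143·121/36 + 47/42·1 = 1/3 ✓
b·Ac: 90/143·(-143/1800) + 47/42·91/470 = 1/6 ✓
b·c³: (-2662/2457)·5832/1331 + 90/143·1331/216 + 47/42·1 = 1/4 ✓
b·(c∘Ac): 90/143·(-1573/10800) + 47/42·91/470 = 1/8 ✓
b·Ac²: 90/143·(-13/100) + 47/42·763/5170 = 1/12 ✓
b·A²c: 47/42·7/188 = 1/24 ✓; 4 stages ⇒ order 4.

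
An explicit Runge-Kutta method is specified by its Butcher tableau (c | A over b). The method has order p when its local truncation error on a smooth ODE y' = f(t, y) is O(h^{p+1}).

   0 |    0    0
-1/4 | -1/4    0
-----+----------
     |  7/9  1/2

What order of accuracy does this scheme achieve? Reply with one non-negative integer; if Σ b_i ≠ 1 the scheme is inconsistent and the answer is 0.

b = (7/9, 1/2)
c = (0, -1/4)
Σ b_i: 7/9·1 + 1/2·1 = 23/18 ≠ 1 ⇒ order 0.

0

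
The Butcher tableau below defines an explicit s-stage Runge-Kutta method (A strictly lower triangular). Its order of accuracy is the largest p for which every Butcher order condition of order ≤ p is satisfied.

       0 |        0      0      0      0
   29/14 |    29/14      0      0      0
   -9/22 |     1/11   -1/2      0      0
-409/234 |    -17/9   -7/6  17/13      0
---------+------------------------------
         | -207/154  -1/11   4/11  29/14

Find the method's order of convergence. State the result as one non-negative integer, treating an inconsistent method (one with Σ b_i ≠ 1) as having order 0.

1

b = (-207/154, -1/11, 4/11, 29/14)
c = (0, 29/14, -9/22, -409/234)
Ac = (0, 0, -29/28, -5065/1716)
Σ b_i: (-207/154)·1 + (-1/11)·1 + 4/11·1 + 29/14·1 = 1 ✓
b·c: (-1/11)·29/14 + 4/11·(-9/22) + 29/14·(-409/234) = -1568795/396396 ≠ 1/2 ⇒ order 1.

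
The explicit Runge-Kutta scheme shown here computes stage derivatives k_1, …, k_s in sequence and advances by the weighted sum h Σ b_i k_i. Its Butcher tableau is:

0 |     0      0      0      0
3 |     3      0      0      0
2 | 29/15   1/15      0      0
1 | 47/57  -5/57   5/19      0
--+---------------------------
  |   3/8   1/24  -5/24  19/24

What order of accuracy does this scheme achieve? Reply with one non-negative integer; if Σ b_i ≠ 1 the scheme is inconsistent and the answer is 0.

4

b = (3/8, 1/24, -5/24, 19/24)
c = (0, 3, 2, 1)
Ac = (0, 0, 1/5, 5/19)
Σ b_i: 3/8·1 + 1/24·1 + (-5/24)·1 + 19/24·1 = 1 ✓
b·c: 1/24·3 + (-5/24)·2 + 19/24·1 = 1/2 ✓
b·c²: 1/24·9 + (-5/24)·4 + 19/24·1 = 1/3 ✓
b·Ac: (-5/24)·1/5 + 19/24·5/19 = 1/6 ✓
b·c³: 1/24·27 + (-5/24)·8 + 19/24·1 = 1/4 ✓
b·(c∘Ac): (-5/24)·2/5 + 19/24·5/19 = 1/8 ✓
b·Ac²: (-5/24)·3/5 + 19/24·5/19 = 1/12 ✓
b·A²c: 19/24·1/19 = 1/24 ✓; 4 stages ⇒ order 4.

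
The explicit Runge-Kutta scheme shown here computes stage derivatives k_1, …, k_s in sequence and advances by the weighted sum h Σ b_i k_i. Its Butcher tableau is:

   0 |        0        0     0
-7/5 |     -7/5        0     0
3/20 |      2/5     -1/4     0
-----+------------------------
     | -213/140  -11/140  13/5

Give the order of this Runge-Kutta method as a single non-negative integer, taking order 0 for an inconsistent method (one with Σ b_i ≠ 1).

b = (-213/140, -11/140, 13/5)
c = (0, -7/5, 3/20)
Ac = (0, 0, 7/20)
Σ b_i: (-213/140)·1 + (-11/140)·1 + 13/5·1 = 1 ✓
b·c: (-11/140)·(-7/5) + 13/5·3/20 = 1/2 ✓
b·c²: (-11/140)·49/25 + 13/5·9/400 = -191/2000 ≠ 1/3 ⇒ order 2.
b·Ac: 13/5·7/20 = 91/100 ≠ 1/6

2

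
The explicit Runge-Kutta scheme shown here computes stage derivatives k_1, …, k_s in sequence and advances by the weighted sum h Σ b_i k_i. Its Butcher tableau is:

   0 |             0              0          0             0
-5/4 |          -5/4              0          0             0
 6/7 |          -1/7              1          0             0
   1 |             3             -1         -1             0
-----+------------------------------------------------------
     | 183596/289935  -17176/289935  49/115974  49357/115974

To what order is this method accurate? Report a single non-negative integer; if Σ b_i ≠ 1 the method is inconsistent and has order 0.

3

b = (183596/289935, -17176/289935, 49/115974, 49357/115974)
c = (0, -5/4, 6/7, 1)
Ac = (0, 0, -5/4, 11/28)
Σ b_i: 183596/289935·1 + (-17176/289935)·1 + 49/115974·1 + 49357/115974·1 = 1 ✓
b·c: (-17176/289935)·(-5/4) + 49/115974·6/7 + 49357/115974·1 = 1/2 ✓
b·c²: (-17176/289935)·25/16 + 49/115974·36/49 + 49357/115974·1 = 1/3 ✓
b·Ac: 49/115974·(-5/4) + 49357/115974·11/28 = 1/6 ✓
b·c³: (-17176/289935)·(-125/64) + 49/115974·216/343 + 49357/115974·1 = 586195/1082424 ≠ 1/4 ⇒ order 3.
b·(c∘Ac): 49/115974·(-15/14) + 49357/115974·11/28 = 77351/463896 ≠ 1/8
b·Ac²: 49/115974·25/16 + 49357/115974·(-1801/784) = -1057523/1082424 ≠ 1/12
b·A²c: 49357/115974·5/4 = 246785/463896 ≠ 1/24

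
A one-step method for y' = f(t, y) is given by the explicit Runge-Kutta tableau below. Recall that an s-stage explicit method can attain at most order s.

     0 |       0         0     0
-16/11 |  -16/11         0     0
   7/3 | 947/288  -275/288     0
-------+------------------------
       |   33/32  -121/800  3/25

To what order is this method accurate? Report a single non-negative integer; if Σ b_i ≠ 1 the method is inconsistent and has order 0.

3

b = (33/32, -121/800, 3/25)
c = (0, -16/11, 7/3)
Ac = (0, 0, 25/18)
Σ b_i: 33/32·1 + (-121/800)·1 + 3/25·1 = 1 ✓
b·c: (-121/800)·(-16/11) + 3/25·7/3 = 1/2 ✓
b·c²: (-121/800)·256/121 + 3/25·49/9 = 1/3 ✓
b·Ac: 3/25·25/18 = 1/6 ✓; 3 stages ⇒ order 3.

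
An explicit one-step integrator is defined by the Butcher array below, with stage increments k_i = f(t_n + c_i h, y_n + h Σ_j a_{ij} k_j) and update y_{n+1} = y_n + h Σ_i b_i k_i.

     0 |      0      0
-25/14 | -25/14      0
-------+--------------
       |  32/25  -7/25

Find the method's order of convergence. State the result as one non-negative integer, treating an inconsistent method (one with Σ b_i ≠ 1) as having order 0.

b = (32/25, -7/25)
c = (0, -25/14)
Σ b_i: 32/25·1 + (-7/25)·1 = 1 ✓
b·c: (-7/25)·(-25/14) = 1/2 ✓; 2 stages ⇒ order 2.

2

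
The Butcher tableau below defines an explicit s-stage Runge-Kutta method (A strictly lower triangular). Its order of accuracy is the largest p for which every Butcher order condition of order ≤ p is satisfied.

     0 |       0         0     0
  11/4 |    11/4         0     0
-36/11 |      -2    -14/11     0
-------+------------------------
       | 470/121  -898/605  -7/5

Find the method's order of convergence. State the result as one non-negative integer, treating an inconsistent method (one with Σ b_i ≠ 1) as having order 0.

b = (470/121, -898/605, -7/5)
c = (0, 11/4, -36/11)
Ac = (0, 0, -7/2)
Σ b_i: 470/121·1 + (-898/605)·1 + (-7/5)·1 = 1 ✓
b·c: (-898/605)·11/4 + (-7/5)·(-36/11) = 1/2 ✓
b·c²: (-898/605)·121/16 + (-7/5)·1296/121 = -25381/968 ≠ 1/3 ⇒ order 2.
b·Ac: (-7/5)·(-7/2) = 49/10 ≠ 1/6

2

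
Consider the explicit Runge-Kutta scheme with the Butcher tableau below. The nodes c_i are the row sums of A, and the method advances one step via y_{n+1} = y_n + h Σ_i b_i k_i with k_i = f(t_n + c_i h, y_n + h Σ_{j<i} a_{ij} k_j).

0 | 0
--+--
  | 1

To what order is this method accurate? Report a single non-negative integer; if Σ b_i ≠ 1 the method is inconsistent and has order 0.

1

b = (1)
c = (0)
Σ b_i: 1·1 = 1 ✓; 1 stage ⇒ order 1.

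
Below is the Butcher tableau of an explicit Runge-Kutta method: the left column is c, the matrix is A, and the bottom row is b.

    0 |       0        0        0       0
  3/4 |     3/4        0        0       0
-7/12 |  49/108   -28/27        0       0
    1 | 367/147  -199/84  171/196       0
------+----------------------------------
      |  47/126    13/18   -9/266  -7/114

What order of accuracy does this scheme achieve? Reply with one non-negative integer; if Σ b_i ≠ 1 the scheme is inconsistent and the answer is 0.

b = (47/126, 13/18, -9/266, -7/114)
c = (0, 3/4, -7/12, 1)
Ac = (0, 0, -7/9, -16/7)
Σ b_i: 47/126·1 + 13/18·1 + (-9/266)·1 + (-7/114)·1 = 1 ✓
b·c: 13/18·3/4 + (-9/266)·(-7/12) + (-7/114)·1 = 1/2 ✓
b·c²: 13/18·9/16 + (-9/266)·49/144 + (-7/114)·1 = 1/3 ✓
b·Ac: (-9/266)·(-7/9) + (-7/114)·(-16/7) = 1/6 ✓
b·c³: 13/18·27/64 + (-9/266)·(-343/1728) + (-7/114)·1 = 1/4 ✓
b·(c∘Ac): (-9/266)·49/108 + (-7/114)·(-16/7) = 1/8 ✓
b·Ac²: (-9/266)·(-7/12) + (-7/114)·(-29/28) = 1/12 ✓
b·A²c: (-7/114)·(-19/28) = 1/24 ✓; 4 stages ⇒ order 4.

4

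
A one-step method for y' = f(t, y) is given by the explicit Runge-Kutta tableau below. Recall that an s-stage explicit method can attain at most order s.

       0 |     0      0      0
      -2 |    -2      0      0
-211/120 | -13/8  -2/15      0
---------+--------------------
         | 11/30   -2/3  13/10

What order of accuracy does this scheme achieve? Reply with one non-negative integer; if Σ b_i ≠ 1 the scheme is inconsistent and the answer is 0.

b = (11/30, -2/3, 13/10)
c = (0, -2, -211/120)
Ac = (0, 0, 4/15)
Σ b_i: 11/30·1 + (-2/3)·1 + 13/10·1 = 1 ✓
b·c: (-2/3)·(-2) + 13/10·(-211/120) = -381/400 ≠ 1/2 ⇒ order 1.

1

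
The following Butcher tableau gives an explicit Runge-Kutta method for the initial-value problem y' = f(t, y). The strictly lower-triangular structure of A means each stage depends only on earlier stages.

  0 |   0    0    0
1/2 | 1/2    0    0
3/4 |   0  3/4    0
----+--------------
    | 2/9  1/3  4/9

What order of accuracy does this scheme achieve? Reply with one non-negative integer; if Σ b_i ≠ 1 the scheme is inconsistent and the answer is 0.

3

b = (2/9, 1/3, 4/9)
c = (0, 1/2, 3/4)
Ac = (0, 0, 3/8)
Σ b_i: 2/9·1 + 1/3·1 + 4/9·1 = 1 ✓
b·c: 1/3·1/2 + 4/9·3/4 = 1/2 ✓
b·c²: 1/3·1/4 + 4/9·9/16 = 1/3 ✓
b·Ac: 4/9·3/8 = 1/6 ✓; 3 stages ⇒ order 3.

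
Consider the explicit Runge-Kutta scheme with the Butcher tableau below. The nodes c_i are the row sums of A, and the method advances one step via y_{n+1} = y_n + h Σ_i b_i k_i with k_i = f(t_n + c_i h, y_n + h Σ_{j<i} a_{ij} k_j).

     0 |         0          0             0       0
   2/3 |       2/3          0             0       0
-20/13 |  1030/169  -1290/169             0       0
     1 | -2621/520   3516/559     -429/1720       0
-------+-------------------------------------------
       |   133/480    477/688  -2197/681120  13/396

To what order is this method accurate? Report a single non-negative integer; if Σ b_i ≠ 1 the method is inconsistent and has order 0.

b = (133/480, 477/688, -2197/681120, 13/396)
c = (0, 2/3, -20/13, 1)
Ac = (0, 0, -860/169, 119/26)
Σ b_i: 133/480·1 + 477/688·1 + (-2197/681120)·1 + 13/396·1 = 1 ✓
b·c: 477/688·2/3 + (-2197/681120)·(-20/13) + 13/396·1 = 1/2 ✓
b·c²: 477/688·4/9 + (-2197/681120)·400/169 + 13/396·1 = 1/3 ✓
b·Ac: (-2197/681120)·(-860/169) + 13/396·119/26 = 1/6 ✓
b·c³: 477/688·8/27 + (-2197/681120)·(-8000/2197) + 13/396·1 = 1/4 ✓
b·(c∘Ac): (-2197/681120)·17200/2197 + 13/396·119/26 = 1/8 ✓
b·Ac²: (-2197/681120)·(-1720/507) + 13/396·86/39 = 1/12 ✓
b·A²c: 13/396·33/26 = 1/24 ✓; 4 stages ⇒ order 4.

4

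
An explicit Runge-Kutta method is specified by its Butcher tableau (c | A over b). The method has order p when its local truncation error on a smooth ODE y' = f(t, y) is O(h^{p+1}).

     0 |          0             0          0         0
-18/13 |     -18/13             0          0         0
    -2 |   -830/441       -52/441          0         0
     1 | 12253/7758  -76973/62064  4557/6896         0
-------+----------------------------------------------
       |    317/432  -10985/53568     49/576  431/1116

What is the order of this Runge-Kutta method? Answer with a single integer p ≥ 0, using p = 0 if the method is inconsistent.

4

b = (317/432, -10985/53568, 49/576, 431/1116)
c = (0, -18/13, -2, 1)
Ac = (0, 0, 8/49, 341/862)
Σ b_i: 317/432·1 + (-10985/53568)·1 + 49/576·1 + 431/1116·1 = 1 ✓
b·c: (-10985/53568)·(-18/13) + 49/576·(-2) + 431/1116·1 = 1/2 ✓
b·c²: (-10985/53568)·324/169 + 49/576·4 + 431/1116·1 = 1/3 ✓
b·Ac: 49/576·8/49 + 431/1116·341/862 = 1/6 ✓
b·c³: (-10985/53568)·(-5832/2197) + 49/576·(-8) + 431/1116·1 = 1/4 ✓
b·(c∘Ac): 49/576·(-16/49) + 431/1116·341/862 = 1/8 ✓
b·Ac²: 49/576·(-144/637) + 431/1116·1488/5603 = 1/12 ✓
b·A²c: 431/1116·93/862 = 1/24 ✓; 4 stages ⇒ order 4.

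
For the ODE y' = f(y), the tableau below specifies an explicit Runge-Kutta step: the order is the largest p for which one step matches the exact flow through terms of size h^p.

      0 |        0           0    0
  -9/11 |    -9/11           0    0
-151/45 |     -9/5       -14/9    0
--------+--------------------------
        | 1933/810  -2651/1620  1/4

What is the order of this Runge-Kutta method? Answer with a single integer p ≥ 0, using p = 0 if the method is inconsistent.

2

b = (1933/810, -2651/1620, 1/4)
c = (0, -9/11, -151/45)
Ac = (0, 0, 14/11)
Σ b_i: 1933/810·1 + (-2651/1620)·1 + 1/4·1 = 1 ✓
b·c: (-2651/1620)·(-9/11) + 1/4·(-151/45) = 1/2 ✓
b·c²: (-2651/1620)·81/121 + 1/4·22801/2025 = 76603/44550 ≠ 1/3 ⇒ order 2.
b·Ac: 1/4·14/11 = 7/22 ≠ 1/6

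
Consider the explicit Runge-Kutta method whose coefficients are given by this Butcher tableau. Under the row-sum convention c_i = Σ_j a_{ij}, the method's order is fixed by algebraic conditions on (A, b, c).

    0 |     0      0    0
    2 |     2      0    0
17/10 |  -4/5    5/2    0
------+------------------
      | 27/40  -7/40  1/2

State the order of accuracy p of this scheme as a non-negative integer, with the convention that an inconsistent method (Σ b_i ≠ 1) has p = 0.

2

b = (27/40, -7/40, 1/2)
c = (0, 2, 17/10)
Ac = (0, 0, 5)
Σ b_i: 27/40·1 + (-7/40)·1 + 1/2·1 = 1 ✓
b·c: (-7/40)·2 + 1/2·17/10 = 1/2 ✓
b·c²: (-7/40)·4 + 1/2·289/100 = 149/200 ≠ 1/3 ⇒ order 2.
b·Ac: 1/2·5 = 5/2 ≠ 1/6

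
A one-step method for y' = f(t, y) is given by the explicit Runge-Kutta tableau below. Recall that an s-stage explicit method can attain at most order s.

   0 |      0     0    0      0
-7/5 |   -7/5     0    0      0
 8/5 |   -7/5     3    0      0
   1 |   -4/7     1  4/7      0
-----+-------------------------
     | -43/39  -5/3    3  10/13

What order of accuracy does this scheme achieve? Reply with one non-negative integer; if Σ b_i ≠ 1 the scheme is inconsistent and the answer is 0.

b = (-43/39, -5/3, 3, 10/13)
c = (0, -7/5, 8/5, 1)
Ac = (0, 0, -21/5, -17/35)
Σ b_i: (-43/39)·1 + (-5/3)·1 + 3·1 + 10/13·1 = 1 ✓
b·c: (-5/3)·(-7/5) + 3·8/5 + 10/13·1 = 1541/195 ≠ 1/2 ⇒ order 1.

1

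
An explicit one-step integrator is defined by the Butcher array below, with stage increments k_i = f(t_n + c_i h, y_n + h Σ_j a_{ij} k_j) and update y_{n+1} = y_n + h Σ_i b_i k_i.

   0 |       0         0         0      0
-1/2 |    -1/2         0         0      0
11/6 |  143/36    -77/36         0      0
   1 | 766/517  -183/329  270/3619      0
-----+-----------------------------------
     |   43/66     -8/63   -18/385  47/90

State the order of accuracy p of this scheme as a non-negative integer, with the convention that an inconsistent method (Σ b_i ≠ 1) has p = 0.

4

b = (43/66, -8/63, -18/385, 47/90)
c = (0, -1/2, 11/6, 1)
Ac = (0, 0, 77/72, 39/94)
Σ b_i: 43/66·1 + (-8/63)·1 + (-18/385)·1 + 47/90·1 = 1 ✓
b·c: (-8/63)·(-1/2) + (-18/385)·11/6 + 47/90·1 = 1/2 ✓
b·c²: (-8/63)·1/4 + (-18/385)·121/36 + 47/90·1 = 1/3 ✓
b·Ac: (-18/385)·77/72 + 47/90·39/94 = 1/6 ✓
b·c³: (-8/63)·(-1/8) + (-18/385)·1331/216 + 47/90·1 = 1/4 ✓
b·(c∘Ac): (-18/385)·847/432 + 47/90·39/94 = 1/8 ✓
b·Ac²: (-18/385)·(-77/144) + 47/90·21/188 = 1/12 ✓
b·A²c: 47/90·15/188 = 1/24 ✓; 4 stages ⇒ order 4.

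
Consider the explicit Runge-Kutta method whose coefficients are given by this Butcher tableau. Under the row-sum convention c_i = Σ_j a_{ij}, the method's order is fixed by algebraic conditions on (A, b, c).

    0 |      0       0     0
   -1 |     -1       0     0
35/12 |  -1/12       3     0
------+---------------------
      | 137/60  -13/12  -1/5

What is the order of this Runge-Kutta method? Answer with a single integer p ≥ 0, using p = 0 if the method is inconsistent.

b = (137/60, -13/12, -1/5)
c = (0, -1, 35/12)
Ac = (0, 0, -3)
Σ b_i: 137/60·1 + (-13/12)·1 + (-1/5)·1 = 1 ✓
b·c: (-13/12)·(-1) + (-1/5)·35/12 = 1/2 ✓
b·c²: (-13/12)·1 + (-1/5)·1225/144 = -401/144 ≠ 1/3 ⇒ order 2.
b·Ac: (-1/5)·(-3) = 3/5 ≠ 1/6

2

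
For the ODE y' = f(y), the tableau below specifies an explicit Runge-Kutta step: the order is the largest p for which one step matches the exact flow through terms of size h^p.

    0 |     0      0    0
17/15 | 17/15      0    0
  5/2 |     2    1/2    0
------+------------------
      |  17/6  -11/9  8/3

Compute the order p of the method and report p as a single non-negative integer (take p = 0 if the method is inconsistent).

b = (17/6, -11/9, 8/3)
c = (0, 17/15, 5/2)
Ac = (0, 0, 17/30)
Σ b_i: 17/6·1 + (-11/9)·1 + 8/3·1 = 77/18 ≠ 1 ⇒ order 0.

0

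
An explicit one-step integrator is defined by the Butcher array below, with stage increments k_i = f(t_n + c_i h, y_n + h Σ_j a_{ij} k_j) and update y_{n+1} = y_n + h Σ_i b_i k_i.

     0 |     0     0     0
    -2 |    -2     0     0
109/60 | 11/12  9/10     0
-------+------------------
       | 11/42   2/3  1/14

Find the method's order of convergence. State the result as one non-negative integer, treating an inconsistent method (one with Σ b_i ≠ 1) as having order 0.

1

b = (11/42, 2/3, 1/14)
c = (0, -2, 109/60)
Ac = (0, 0, -9/5)
Σ b_i: 11/42·1 + 2/3·1 + 1/14·1 = 1 ✓
b·c: 2/3·(-2) + 1/14·109/60 = -337/280 ≠ 1/2 ⇒ order 1.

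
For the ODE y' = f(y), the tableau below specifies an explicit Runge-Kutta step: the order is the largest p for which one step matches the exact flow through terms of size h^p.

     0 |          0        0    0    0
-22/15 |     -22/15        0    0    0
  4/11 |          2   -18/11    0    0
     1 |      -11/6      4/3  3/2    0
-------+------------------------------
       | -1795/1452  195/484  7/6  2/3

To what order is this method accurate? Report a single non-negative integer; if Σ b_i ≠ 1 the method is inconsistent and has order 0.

b = (-1795/1452, 195/484, 7/6, 2/3)
c = (0, -22/15, 4/11, 1)
Ac = (0, 0, 12/5, -698/495)
Σ b_i: (-1795/1452)·1 + 195/484·1 + 7/6·1 + 2/3·1 = 1 ✓
b·c: 195/484·(-22/15) + 7/6·4/11 + 2/3·1 = 1/2 ✓
b·c²: 195/484·484/225 + 7/6·16/121 + 2/3·1 = 1021/605 ≠ 1/3 ⇒ order 2.
b·Ac: 7/6·12/5 + 2/3·(-698/495) = 2762/1485 ≠ 1/6

2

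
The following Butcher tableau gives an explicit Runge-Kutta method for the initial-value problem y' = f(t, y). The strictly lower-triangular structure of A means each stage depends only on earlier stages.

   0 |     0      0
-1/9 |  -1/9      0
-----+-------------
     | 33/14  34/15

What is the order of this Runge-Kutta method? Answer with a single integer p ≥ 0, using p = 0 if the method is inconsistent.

0

b = (33/14, 34/15)
c = (0, -1/9)
Σ b_i: 33/14·1 + 34/15·1 = 971/210 ≠ 1 ⇒ order 0.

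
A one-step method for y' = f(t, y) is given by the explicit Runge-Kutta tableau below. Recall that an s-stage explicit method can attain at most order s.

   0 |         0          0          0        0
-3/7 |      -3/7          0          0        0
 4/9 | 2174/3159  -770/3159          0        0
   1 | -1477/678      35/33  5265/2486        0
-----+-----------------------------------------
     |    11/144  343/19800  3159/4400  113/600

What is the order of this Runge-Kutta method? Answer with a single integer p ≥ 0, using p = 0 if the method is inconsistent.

4

b = (11/144, 343/19800, 3159/4400, 113/600)
c = (0, -3/7, 4/9, 1)
Ac = (0, 0, 110/1053, 55/113)
Σ b_i: 11/144·1 + 343/19800·1 + 3159/4400·1 + 113/600·1 = 1 ✓
b·c: 343/19800·(-3/7) + 3159/4400·4/9 + 113/600·1 = 1/2 ✓
b·c²: 343/19800·9/49 + 3159/4400·16/81 + 113/600·1 = 1/3 ✓
b·Ac: 3159/4400·110/1053 + 113/600·55/113 = 1/6 ✓
b·c³: 343/19800·(-27/343) + 3159/4400·64/729 + 113/600·1 = 1/4 ✓
b·(c∘Ac): 3159/4400·440/9477 + 113/600·55/113 = 1/8 ✓
b·Ac²: 3159/4400·(-110/2457) + 113/600·485/791 = 1/12 ✓
b·A²c: 113/600·25/113 = 1/24 ✓; 4 stages ⇒ order 4.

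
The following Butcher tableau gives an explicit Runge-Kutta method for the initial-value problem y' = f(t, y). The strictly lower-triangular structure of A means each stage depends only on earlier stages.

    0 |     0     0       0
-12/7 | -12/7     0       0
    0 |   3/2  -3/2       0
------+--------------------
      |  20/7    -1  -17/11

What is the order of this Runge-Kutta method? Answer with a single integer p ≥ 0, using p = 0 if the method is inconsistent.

b = (20/7, -1, -17/11)
c = (0, -12/7, 0)
Ac = (0, 0, 18/7)
Σ b_i: 20/7·1 + (-1)·1 + (-17/11)·1 = 24/77 ≠ 1 ⇒ order 0.

0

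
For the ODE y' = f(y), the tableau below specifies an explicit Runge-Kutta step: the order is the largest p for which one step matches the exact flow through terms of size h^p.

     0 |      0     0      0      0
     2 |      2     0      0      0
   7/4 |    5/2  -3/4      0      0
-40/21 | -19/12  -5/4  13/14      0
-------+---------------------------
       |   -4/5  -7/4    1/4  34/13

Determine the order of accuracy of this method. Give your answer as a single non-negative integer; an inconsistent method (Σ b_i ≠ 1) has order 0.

0

b = (-4/5, -7/4, 1/4, 34/13)
c = (0, 2, 7/4, -40/21)
Ac = (0, 0, -3/2, -7/8)
Σ b_i: (-4/5)·1 + (-7/4)·1 + 1/4·1 + 34/13·1 = 41/130 ≠ 1 ⇒ order 0.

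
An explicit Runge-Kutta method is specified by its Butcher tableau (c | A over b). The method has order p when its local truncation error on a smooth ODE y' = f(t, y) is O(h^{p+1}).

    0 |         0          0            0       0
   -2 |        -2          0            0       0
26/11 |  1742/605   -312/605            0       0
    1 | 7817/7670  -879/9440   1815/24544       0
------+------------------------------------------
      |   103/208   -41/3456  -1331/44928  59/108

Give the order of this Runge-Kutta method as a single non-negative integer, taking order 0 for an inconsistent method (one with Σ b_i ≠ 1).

b = (103/208, -41/3456, -1331/44928, 59/108)
c = (0, -2, 26/11, 1)
Ac = (0, 0, 624/605, 213/590)
Σ b_i: 103/208·1 + (-41/3456)·1 + (-1331/44928)·1 + 59/108·1 = 1 ✓
b·c: (-41/3456)·(-2) + (-1331/44928)·26/11 + 59/108·1 = 1/2 ✓
b·c²: (-41/3456)·4 + (-1331/44928)·676/121 + 59/108·1 = 1/3 ✓
b·Ac: (-1331/44928)·624/605 + 59/108·213/590 = 1/6 ✓
b·c³: (-41/3456)·(-8) + (-1331/44928)·17576/1331 + 59/108·1 = 1/4 ✓
b·(c∘Ac): (-1331/44928)·16224/6655 + 59/108·213/590 = 1/8 ✓
b·Ac²: (-1331/44928)·(-1248/605) + 59/108·12/295 = 1/12 ✓
b·A²c: 59/108·9/118 = 1/24 ✓; 4 stages ⇒ order 4.

4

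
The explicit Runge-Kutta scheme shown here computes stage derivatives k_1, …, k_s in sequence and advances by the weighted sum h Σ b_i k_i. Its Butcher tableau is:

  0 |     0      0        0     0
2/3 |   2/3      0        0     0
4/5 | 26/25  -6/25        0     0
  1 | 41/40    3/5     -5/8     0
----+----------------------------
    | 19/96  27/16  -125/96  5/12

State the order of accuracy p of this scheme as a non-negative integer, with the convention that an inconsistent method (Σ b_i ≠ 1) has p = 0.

4

b = (19/96, 27/16, -125/96, 5/12)
c = (0, 2/3, 4/5, 1)
Ac = (0, 0, -4/25, -1/10)
Σ b_i: 19/96·1 + 27/16·1 + (-125/96)·1 + 5/12·1 = 1 ✓
b·c: 27/16·2/3 + (-125/96)·4/5 + 5/12·1 = 1/2 ✓
b·c²: 27/16·4/9 + (-125/96)·16/25 + 5/12·1 = 1/3 ✓
b·Ac: (-125/96)·(-4/25) + 5/12·(-1/10) = 1/6 ✓
b·c³: 27/16·8/27 + (-125/96)·64/125 + 5/12·1 = 1/4 ✓
b·(c∘Ac): (-125/96)·(-16/125) + 5/12·(-1/10) = 1/8 ✓
b·Ac²: (-125/96)·(-8/75) + 5/12·(-2/15) = 1/12 ✓
b·A²c: 5/12·1/10 = 1/24 ✓; 4 stages ⇒ order 4.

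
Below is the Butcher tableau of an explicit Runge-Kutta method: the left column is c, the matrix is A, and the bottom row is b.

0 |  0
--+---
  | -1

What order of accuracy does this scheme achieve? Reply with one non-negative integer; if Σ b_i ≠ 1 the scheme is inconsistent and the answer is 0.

0

b = (-1)
c = (0)
Σ b_i: (-1)·1 = -1 ≠ 1 ⇒ order 0.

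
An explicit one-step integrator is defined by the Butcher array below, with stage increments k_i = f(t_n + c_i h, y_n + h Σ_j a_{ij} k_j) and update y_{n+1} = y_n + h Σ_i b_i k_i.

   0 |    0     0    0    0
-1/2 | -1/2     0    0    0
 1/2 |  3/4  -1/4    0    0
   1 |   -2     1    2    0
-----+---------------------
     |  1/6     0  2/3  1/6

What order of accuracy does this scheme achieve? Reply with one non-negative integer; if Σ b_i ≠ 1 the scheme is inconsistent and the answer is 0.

4

b = (1/6, 0, 2/3, 1/6)
c = (0, -1/2, 1/2, 1)
Ac = (0, 0, 1/8, 1/2)
Σ b_i: 1/6·1 + 2/3·1 + 1/6·1 = 1 ✓
b·c: 2/3·1/2 + 1/6·1 = 1/2 ✓
b·c²: 2/3·1/4 + 1/6·1 = 1/3 ✓
b·Ac: 2/3·1/8 + 1/6·1/2 = 1/6 ✓
b·c³: 2/3·1/8 + 1/6·1 = 1/4 ✓
b·(c∘Ac): 2/3·1/16 + 1/6·1/2 = 1/8 ✓
b·Ac²: 2/3·(-1/16) + 1/6·3/4 = 1/12 ✓
b·A²c: 1/6·1/4 = 1/24 ✓; 4 stages ⇒ order 4.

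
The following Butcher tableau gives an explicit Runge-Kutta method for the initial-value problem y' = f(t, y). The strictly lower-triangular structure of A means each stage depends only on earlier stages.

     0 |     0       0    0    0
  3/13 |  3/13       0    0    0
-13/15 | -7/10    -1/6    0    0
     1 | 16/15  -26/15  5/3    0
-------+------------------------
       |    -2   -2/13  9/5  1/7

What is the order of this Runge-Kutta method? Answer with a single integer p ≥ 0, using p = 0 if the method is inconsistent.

b = (-2, -2/13, 9/5, 1/7)
c = (0, 3/13, -13/15, 1)
Ac = (0, 0, -1/26, -83/45)
Σ b_i: (-2)·1 + (-2/13)·1 + 9/5·1 + 1/7·1 = -96/455 ≠ 1 ⇒ order 0.

0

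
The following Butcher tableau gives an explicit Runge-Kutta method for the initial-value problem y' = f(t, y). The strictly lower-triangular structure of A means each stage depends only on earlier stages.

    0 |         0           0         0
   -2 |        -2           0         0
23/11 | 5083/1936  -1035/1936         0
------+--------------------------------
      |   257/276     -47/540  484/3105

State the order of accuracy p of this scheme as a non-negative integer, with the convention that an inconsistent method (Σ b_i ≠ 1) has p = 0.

3

b = (257/276, -47/540, 484/3105)
c = (0, -2, 23/11)
Ac = (0, 0, 1035/968)
Σ b_i: 257/276·1 + (-47/540)·1 + 484/3105·1 = 1 ✓
b·c: (-47/540)·(-2) + 484/3105·23/11 = 1/2 ✓
b·c²: (-47/540)·4 + 484/3105·529/121 = 1/3 ✓
b·Ac: 484/3105·1035/968 = 1/6 ✓; 3 stages ⇒ order 3.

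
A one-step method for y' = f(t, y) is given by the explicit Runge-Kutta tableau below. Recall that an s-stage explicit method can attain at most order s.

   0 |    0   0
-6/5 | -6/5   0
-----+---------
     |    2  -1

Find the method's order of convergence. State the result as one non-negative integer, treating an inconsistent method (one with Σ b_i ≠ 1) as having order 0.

1

b = (2, -1)
c = (0, -6/5)
Σ b_i: 2·1 + (-1)·1 = 1 ✓
b·c: (-1)·(-6/5) = 6/5 ≠ 1/2 ⇒ order 1.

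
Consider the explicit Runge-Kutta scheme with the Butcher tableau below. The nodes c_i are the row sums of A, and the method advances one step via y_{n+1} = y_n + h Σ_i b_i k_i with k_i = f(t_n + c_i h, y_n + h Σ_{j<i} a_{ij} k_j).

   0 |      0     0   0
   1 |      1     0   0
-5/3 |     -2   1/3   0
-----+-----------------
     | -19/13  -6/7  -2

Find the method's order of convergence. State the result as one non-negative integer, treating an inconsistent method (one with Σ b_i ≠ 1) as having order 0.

b = (-19/13, -6/7, -2)
c = (0, 1, -5/3)
Ac = (0, 0, 1/3)
Σ b_i: (-19/13)·1 + (-6/7)·1 + (-2)·1 = -393/91 ≠ 1 ⇒ order 0.

0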